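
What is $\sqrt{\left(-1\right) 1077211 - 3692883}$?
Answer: $i \sqrt{4770094} \approx 2184.1 i$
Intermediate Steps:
$\sqrt{\left(-1\right) 1077211 - 3692883} = \sqrt{-1077211 - 3692883} = \sqrt{-4770094} = i \sqrt{4770094}$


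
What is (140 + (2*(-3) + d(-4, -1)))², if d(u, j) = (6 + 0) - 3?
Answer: 18769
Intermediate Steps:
d(u, j) = 3 (d(u, j) = 6 - 3 = 3)
(140 + (2*(-3) + d(-4, -1)))² = (140 + (2*(-3) + 3))² = (140 + (-6 + 3))² = (140 - 3)² = 137² = 18769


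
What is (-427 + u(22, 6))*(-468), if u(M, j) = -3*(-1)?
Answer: 198432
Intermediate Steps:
u(M, j) = 3
(-427 + u(22, 6))*(-468) = (-427 + 3)*(-468) = -424*(-468) = 198432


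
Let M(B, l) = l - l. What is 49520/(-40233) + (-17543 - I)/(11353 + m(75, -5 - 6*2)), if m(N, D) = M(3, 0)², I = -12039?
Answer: -783642992/456765249 ≈ -1.7156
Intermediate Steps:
M(B, l) = 0
m(N, D) = 0 (m(N, D) = 0² = 0)
49520/(-40233) + (-17543 - I)/(11353 + m(75, -5 - 6*2)) = 49520/(-40233) + (-17543 - 1*(-12039))/(11353 + 0) = 49520*(-1/40233) + (-17543 + 12039)/11353 = -49520/40233 - 5504*1/11353 = -49520/40233 - 5504/11353 = -783642992/456765249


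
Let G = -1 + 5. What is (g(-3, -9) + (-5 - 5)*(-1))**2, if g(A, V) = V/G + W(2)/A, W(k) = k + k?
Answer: 5929/144 ≈ 41.174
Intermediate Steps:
W(k) = 2*k
G = 4
g(A, V) = 4/A + V/4 (g(A, V) = V/4 + (2*2)/A = V*(1/4) + 4/A = V/4 + 4/A = 4/A + V/4)
(g(-3, -9) + (-5 - 5)*(-1))**2 = ((4/(-3) + (1/4)*(-9)) + (-5 - 5)*(-1))**2 = ((4*(-1/3) - 9/4) - 10*(-1))**2 = ((-4/3 - 9/4) + 10)**2 = (-43/12 + 10)**2 = (77/12)**2 = 5929/144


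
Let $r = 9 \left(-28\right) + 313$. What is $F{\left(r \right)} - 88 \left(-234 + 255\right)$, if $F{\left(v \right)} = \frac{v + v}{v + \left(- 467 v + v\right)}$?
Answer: $- \frac{859322}{465} \approx -1848.0$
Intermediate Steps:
$r = 61$ ($r = -252 + 313 = 61$)
$F{\left(v \right)} = - \frac{2}{465}$ ($F{\left(v \right)} = \frac{2 v}{v - 466 v} = \frac{2 v}{\left(-465\right) v} = 2 v \left(- \frac{1}{465 v}\right) = - \frac{2}{465}$)
$F{\left(r \right)} - 88 \left(-234 + 255\right) = - \frac{2}{465} - 88 \left(-234 + 255\right) = - \frac{2}{465} - 1848 = - \frac{859322}{465}$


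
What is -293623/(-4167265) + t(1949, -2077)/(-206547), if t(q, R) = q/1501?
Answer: 91022949621796/1291964862016455 ≈ 0.070453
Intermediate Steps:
t(q, R) = q/1501 (t(q, R) = q*(1/1501) = q/1501)
-293623/(-4167265) + t(1949, -2077)/(-206547) = -293623/(-4167265) + ((1/1501)*1949)/(-206547) = -293623*(-1/4167265) + (1949/1501)*(-1/206547) = 293623/4167265 - 1949/310027047 = 91022949621796/1291964862016455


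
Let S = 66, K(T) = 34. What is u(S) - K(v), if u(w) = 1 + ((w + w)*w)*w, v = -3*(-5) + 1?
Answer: 574959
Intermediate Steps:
v = 16 (v = 15 + 1 = 16)
u(w) = 1 + 2*w³ (u(w) = 1 + ((2*w)*w)*w = 1 + (2*w²)*w = 1 + 2*w³)
u(S) - K(v) = (1 + 2*66³) - 1*34 = (1 + 2*287496) - 34 = (1 + 574992) - 34 = 574993 - 34 = 574959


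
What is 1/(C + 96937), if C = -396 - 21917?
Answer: 1/74624 ≈ 1.3401e-5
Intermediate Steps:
C = -22313
1/(C + 96937) = 1/(-22313 + 96937) = 1/74624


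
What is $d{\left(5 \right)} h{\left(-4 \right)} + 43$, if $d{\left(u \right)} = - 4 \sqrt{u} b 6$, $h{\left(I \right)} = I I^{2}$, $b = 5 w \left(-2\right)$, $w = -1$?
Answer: $43 + 15360 \sqrt{5} \approx 34389.0$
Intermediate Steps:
$b = 10$ ($b = 5 \left(-1\right) \left(-2\right) = \left(-5\right) \left(-2\right) = 10$)
$h{\left(I \right)} = I^{3}$
$d{\left(u \right)} = - 240 \sqrt{u}$ ($d{\left(u \right)} = - 4 \sqrt{u} 10 \cdot 6 = - 40 \sqrt{u} 6 = - 240 \sqrt{u}$)
$d{\left(5 \right)} h{\left(-4 \right)} + 43 = - 240 \sqrt{5} \left(-4\right)^{3} + 43 = - 240 \sqrt{5} \left(-64\right) + 43 = 15360 \sqrt{5} + 43 = 43 + 15360 \sqrt{5}$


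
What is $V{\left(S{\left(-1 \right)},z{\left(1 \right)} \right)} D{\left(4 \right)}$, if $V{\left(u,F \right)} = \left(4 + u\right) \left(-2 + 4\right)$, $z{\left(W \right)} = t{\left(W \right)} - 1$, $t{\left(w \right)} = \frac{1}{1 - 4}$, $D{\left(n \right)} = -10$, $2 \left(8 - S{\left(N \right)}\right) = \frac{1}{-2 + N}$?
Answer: $- \frac{730}{3} \approx -243.33$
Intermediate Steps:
$S{\left(N \right)} = 8 - \frac{1}{2 \left(-2 + N\right)}$
$t{\left(w \right)} = - \frac{1}{3}$ ($t{\left(w \right)} = \frac{1}{-3} = - \frac{1}{3}$)
$z{\left(W \right)} = - \frac{4}{3}$ ($z{\left(W \right)} = - \frac{1}{3} - 1 = - \frac{4}{3}$)
$V{\left(u,F \right)} = 8 + 2 u$ ($V{\left(u,F \right)} = \left(4 + u\right) 2 = 8 + 2 u$)
$V{\left(S{\left(-1 \right)},z{\left(1 \right)} \right)} D{\left(4 \right)} = \left(8 + 2 \frac{-33 + 16 \left(-1\right)}{2 \left(-2 - 1\right)}\right) \left(-10\right) = \left(8 + 2 \frac{-33 - 16}{2 \left(-3\right)}\right) \left(-10\right) = \left(8 + 2 \cdot \frac{1}{2} \left(- \frac{1}{3}\right) \left(-49\right)\right) \left(-10\right) = \left(8 + 2 \cdot \frac{49}{6}\right) \left(-10\right) = \left(8 + \frac{49}{3}\right) \left(-10\right) = \frac{73}{3} \left(-10\right) = - \frac{730}{3}$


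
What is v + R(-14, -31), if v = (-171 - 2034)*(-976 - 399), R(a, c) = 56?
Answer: 3031931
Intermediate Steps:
v = 3031875 (v = -2205*(-1375) = 3031875)
v + R(-14, -31) = 3031875 + 56 = 3031931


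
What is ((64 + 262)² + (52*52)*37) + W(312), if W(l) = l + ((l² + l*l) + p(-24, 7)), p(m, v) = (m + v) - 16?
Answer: 401291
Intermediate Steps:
p(m, v) = -16 + m + v
W(l) = -33 + l + 2*l² (W(l) = l + ((l² + l*l) + (-16 - 24 + 7)) = l + ((l² + l²) - 33) = l + (2*l² - 33) = l + (-33 + 2*l²) = -33 + l + 2*l²)
((64 + 262)² + (52*52)*37) + W(312) = ((64 + 262)² + (52*52)*37) + (-33 + 312 + 2*312²) = (326² + 2704*37) + (-33 + 312 + 2*97344) = (106276 + 100048) + (-33 + 312 + 194688) = 206324 + 194967 = 401291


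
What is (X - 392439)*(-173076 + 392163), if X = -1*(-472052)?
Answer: 17442173331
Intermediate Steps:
X = 472052
(X - 392439)*(-173076 + 392163) = (472052 - 392439)*(-173076 + 392163) = 79613*219087 = 17442173331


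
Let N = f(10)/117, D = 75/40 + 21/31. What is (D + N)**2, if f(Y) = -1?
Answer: 5448358969/841928256 ≈ 6.4713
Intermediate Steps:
D = 633/248 (D = 75*(1/40) + 21*(1/31) = 15/8 + 21/31 = 633/248 ≈ 2.5524)
N = -1/117 ≈ -0.0085470
(D + N)**2 = (633/248 - 1/117)**2 = (73813/29016)**2 = 5448358969/841928256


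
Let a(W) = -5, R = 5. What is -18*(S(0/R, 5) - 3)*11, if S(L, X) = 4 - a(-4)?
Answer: -1188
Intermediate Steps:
S(L, X) = 9 (S(L, X) = 4 - 1*(-5) = 4 + 5 = 9)
-18*(S(0/R, 5) - 3)*11 = -18*(9 - 3)*11 = -18*6*11 = -108*11 = -1188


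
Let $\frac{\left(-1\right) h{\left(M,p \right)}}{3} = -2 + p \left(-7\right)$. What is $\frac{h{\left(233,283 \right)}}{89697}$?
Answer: $\frac{1983}{29899} \approx 0.066323$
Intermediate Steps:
$h{\left(M,p \right)} = 6 + 21 p$ ($h{\left(M,p \right)} = - 3 \left(-2 + p \left(-7\right)\right) = - 3 \left(-2 - 7 p\right) = 6 + 21 p$)
$\frac{h{\left(233,283 \right)}}{89697} = \frac{6 + 21 \cdot 283}{89697} = \left(6 + 5943\right) \frac{1}{89697} = 5949 \cdot \frac{1}{89697} = \frac{1983}{29899}$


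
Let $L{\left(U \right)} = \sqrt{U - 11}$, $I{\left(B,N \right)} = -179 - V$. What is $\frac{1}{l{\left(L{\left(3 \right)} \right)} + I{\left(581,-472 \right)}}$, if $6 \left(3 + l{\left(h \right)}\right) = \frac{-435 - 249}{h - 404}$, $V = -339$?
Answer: $\frac{2139352}{336481913} - \frac{19 i \sqrt{2}}{336481913} \approx 0.006358 - 7.9856 \cdot 10^{-8} i$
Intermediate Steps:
$I{\left(B,N \right)} = 160$ ($I{\left(B,N \right)} = -179 - -339 = -179 + 339 = 160$)
$L{\left(U \right)} = \sqrt{-11 + U}$
$l{\left(h \right)} = -3 - \frac{114}{-404 + h}$ ($l{\left(h \right)} = -3 + \frac{\left(-435 - 249\right) \frac{1}{h - 404}}{6} = -3 + \frac{\left(-684\right) \frac{1}{-404 + h}}{6} = -3 - \frac{114}{-404 + h}$)
$\frac{1}{l{\left(L{\left(3 \right)} \right)} + I{\left(581,-472 \right)}} = \frac{1}{\frac{3 \left(366 - \sqrt{-11 + 3}\right)}{-404 + \sqrt{-11 + 3}} + 160} = \frac{1}{\frac{3 \left(366 - \sqrt{-8}\right)}{-404 + \sqrt{-8}} + 160} = \frac{1}{\frac{3 \left(366 - 2 i \sqrt{2}\right)}{-404 + 2 i \sqrt{2}} + 160} = \frac{1}{160 + \frac{3 \left(366 - 2 i \sqrt{2}\right)}{-404 + 2 i \sqrt{2}}}$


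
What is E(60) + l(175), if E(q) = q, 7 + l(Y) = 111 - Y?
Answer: -11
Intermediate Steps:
l(Y) = 104 - Y (l(Y) = -7 + (111 - Y) = 104 - Y)
E(60) + l(175) = 60 + (104 - 1*175) = 60 + (104 - 175) = 60 - 71 = -11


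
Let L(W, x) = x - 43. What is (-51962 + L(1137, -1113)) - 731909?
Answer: -785027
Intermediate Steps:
L(W, x) = -43 + x
(-51962 + L(1137, -1113)) - 731909 = (-51962 + (-43 - 1113)) - 731909 = (-51962 - 1156) - 731909 = -53118 - 731909 = -785027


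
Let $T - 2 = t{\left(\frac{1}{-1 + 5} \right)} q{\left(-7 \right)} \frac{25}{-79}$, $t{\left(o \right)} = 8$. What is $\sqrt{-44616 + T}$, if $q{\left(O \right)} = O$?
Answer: $\frac{i \sqrt{278325374}}{79} \approx 211.18 i$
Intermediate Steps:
$T = \frac{1558}{79}$ ($T = 2 + 8 \left(-7\right) \frac{25}{-79} = 2 - 56 \cdot 25 \left(- \frac{1}{79}\right) = 2 - - \frac{1400}{79} = 2 + \frac{1400}{79} = \frac{1558}{79} \approx 19.722$)
$\sqrt{-44616 + T} = \sqrt{-44616 + \frac{1558}{79}} = \sqrt{- \frac{3523106}{79}} = \frac{i \sqrt{278325374}}{79}$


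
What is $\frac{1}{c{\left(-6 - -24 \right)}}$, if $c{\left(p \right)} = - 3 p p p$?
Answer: $- \frac{1}{17496} \approx -5.7156 \cdot 10^{-5}$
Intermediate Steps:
$c{\left(p \right)} = - 3 p^{3}$ ($c{\left(p \right)} = - 3 p^{2} p = - 3 p^{3}$)
$\frac{1}{c{\left(-6 - -24 \right)}} = \frac{1}{\left(-3\right) \left(-6 - -24\right)^{3}} = \frac{1}{\left(-3\right) \left(-6 + 24\right)^{3}} = \frac{1}{\left(-3\right) 18^{3}} = \frac{1}{\left(-3\right) 5832} = \frac{1}{-17496} = - \frac{1}{17496}$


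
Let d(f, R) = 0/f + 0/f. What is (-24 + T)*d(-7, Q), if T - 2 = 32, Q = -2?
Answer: 0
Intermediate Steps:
d(f, R) = 0 (d(f, R) = 0 + 0 = 0)
T = 34 (T = 2 + 32 = 34)
(-24 + T)*d(-7, Q) = (-24 + 34)*0 = 10*0 = 0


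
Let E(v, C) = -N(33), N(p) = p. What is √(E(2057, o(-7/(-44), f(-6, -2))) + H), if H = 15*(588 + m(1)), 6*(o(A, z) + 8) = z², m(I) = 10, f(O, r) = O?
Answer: 3*√993 ≈ 94.536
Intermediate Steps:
o(A, z) = -8 + z²/6
E(v, C) = -33 (E(v, C) = -1*33 = -33)
H = 8970 (H = 15*(588 + 10) = 15*598 = 8970)
√(E(2057, o(-7/(-44), f(-6, -2))) + H) = √(-33 + 8970) = √8937 = 3*√993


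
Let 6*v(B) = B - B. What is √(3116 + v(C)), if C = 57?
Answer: 2*√779 ≈ 55.821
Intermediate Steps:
v(B) = 0 (v(B) = (B - B)/6 = (⅙)*0 = 0)
√(3116 + v(C)) = √(3116 + 0) = √3116 = 2*√779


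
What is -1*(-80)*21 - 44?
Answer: 1636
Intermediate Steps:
-1*(-80)*21 - 44 = 80*21 - 44 = 1680 - 44 = 1636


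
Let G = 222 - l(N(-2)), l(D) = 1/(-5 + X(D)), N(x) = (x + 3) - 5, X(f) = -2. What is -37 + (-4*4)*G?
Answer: -25139/7 ≈ -3591.3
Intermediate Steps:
N(x) = -2 + x (N(x) = (3 + x) - 5 = -2 + x)
l(D) = -⅐ (l(D) = 1/(-5 - 2) = 1/(-7) = -⅐)
G = 1555/7 (G = 222 - 1*(-⅐) = 222 + ⅐ = 1555/7 ≈ 222.14)
-37 + (-4*4)*G = -37 - 4*4*(1555/7) = -37 - 16*1555/7 = -37 - 24880/7 = -25139/7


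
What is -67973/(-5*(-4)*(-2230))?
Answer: 67973/44600 ≈ 1.5241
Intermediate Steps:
-67973/(-5*(-4)*(-2230)) = -67973/(20*(-2230)) = -67973/(-44600) = -67973*(-1/44600) = 67973/44600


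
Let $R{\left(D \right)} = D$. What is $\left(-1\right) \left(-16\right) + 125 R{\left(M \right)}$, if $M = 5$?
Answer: $641$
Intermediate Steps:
$\left(-1\right) \left(-16\right) + 125 R{\left(M \right)} = \left(-1\right) \left(-16\right) + 125 \cdot 5 = 16 + 625 = 641$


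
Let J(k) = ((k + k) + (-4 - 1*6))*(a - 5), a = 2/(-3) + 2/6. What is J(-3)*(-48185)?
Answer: -12335360/3 ≈ -4.1118e+6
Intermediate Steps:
a = -⅓ (a = 2*(-⅓) + 2*(⅙) = -⅔ + ⅓ = -⅓ ≈ -0.33333)
J(k) = 160/3 - 32*k/3 (J(k) = ((k + k) + (-4 - 1*6))*(-⅓ - 5) = (2*k + (-4 - 6))*(-16/3) = (2*k - 10)*(-16/3) = (-10 + 2*k)*(-16/3) = 160/3 - 32*k/3)
J(-3)*(-48185) = (160/3 - 32/3*(-3))*(-48185) = (160/3 + 32)*(-48185) = (256/3)*(-48185) = -12335360/3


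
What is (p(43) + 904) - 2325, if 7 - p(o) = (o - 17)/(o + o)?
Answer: -60815/43 ≈ -1414.3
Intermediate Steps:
p(o) = 7 - (-17 + o)/(2*o) (p(o) = 7 - (o - 17)/(o + o) = 7 - (-17 + o)/(2*o))
(p(43) + 904) - 2325 = ((1/2)*(17 + 13*43)/43 + 904) - 2325 = ((1/2)*(1/43)*(17 + 559) + 904) - 2325 = ((1/2)*(1/43)*576 + 904) - 2325 = (288/43 + 904) - 2325 = 39160/43 - 2325 = -60815/43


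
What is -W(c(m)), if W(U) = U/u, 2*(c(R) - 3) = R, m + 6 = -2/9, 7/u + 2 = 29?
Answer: 3/7 ≈ 0.42857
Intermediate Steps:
u = 7/27 (u = 7/(-2 + 29) = 7/27 ≈ 0.25926)
m = -56/9 (m = -6 - 2/9 = -56/9 ≈ -6.2222)
c(R) = 3 + R/2
W(U) = 27*U/7 (W(U) = U/(7/27) = U*(27/7) = 27*U/7)
-W(c(m)) = -27*(3 + (1/2)*(-56/9))/7 = -27*(3 - 28/9)/7 = -27*(-1)/(7*9) = -1*(-3/7) = 3/7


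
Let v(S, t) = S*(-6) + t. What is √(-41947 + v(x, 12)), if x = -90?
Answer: I*√41395 ≈ 203.46*I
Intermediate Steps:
v(S, t) = t - 6*S (v(S, t) = -6*S + t = t - 6*S)
√(-41947 + v(x, 12)) = √(-41947 + (12 - 6*(-90))) = √(-41947 + (12 + 540)) = √(-41947 + 552) = √(-41395) = I*√41395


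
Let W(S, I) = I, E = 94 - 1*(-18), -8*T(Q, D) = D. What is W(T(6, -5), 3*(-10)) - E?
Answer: -142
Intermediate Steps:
T(Q, D) = -D/8
E = 112 (E = 94 + 18 = 112)
W(T(6, -5), 3*(-10)) - E = 3*(-10) - 1*112 = -30 - 112 = -142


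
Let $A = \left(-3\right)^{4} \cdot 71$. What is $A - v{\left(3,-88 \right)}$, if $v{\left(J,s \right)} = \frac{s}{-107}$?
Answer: $\frac{615269}{107} \approx 5750.2$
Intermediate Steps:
$v{\left(J,s \right)} = - \frac{s}{107}$ ($v{\left(J,s \right)} = s \left(- \frac{1}{107}\right) = - \frac{s}{107}$)
$A = 5751$ ($A = 81 \cdot 71 = 5751$)
$A - v{\left(3,-88 \right)} = 5751 - \left(- \frac{1}{107}\right) \left(-88\right) = 5751 - \frac{88}{107} = \frac{615269}{107}$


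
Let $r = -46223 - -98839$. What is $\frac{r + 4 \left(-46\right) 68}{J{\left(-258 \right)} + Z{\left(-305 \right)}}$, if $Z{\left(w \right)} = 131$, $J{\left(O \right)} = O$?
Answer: $- \frac{40104}{127} \approx -315.78$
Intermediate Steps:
$r = 52616$ ($r = -46223 + 98839 = 52616$)
$\frac{r + 4 \left(-46\right) 68}{J{\left(-258 \right)} + Z{\left(-305 \right)}} = \frac{52616 + 4 \left(-46\right) 68}{-258 + 131} = \frac{52616 - 12512}{-127} = \left(52616 - 12512\right) \left(- \frac{1}{127}\right) = 40104 \left(- \frac{1}{127}\right) = - \frac{40104}{127}$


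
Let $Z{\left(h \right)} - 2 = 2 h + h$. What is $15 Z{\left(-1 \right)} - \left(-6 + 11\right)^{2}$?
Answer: $-40$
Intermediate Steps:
$Z{\left(h \right)} = 2 + 3 h$ ($Z{\left(h \right)} = 2 + \left(2 h + h\right) = 2 + 3 h$)
$15 Z{\left(-1 \right)} - \left(-6 + 11\right)^{2} = 15 \left(2 + 3 \left(-1\right)\right) - \left(-6 + 11\right)^{2} = 15 \left(2 - 3\right) - 5^{2} = 15 \left(-1\right) - 25 = -15 - 25 = -40$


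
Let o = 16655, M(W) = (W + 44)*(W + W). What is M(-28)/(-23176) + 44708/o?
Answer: 131384436/48249535 ≈ 2.7230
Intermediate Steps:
M(W) = 2*W*(44 + W) (M(W) = (44 + W)*(2*W) = 2*W*(44 + W))
M(-28)/(-23176) + 44708/o = (2*(-28)*(44 - 28))/(-23176) + 44708/16655 = (2*(-28)*16)*(-1/23176) + 44708*(1/16655) = -896*(-1/23176) + 44708/16655 = 112/2897 + 44708/16655 = 131384436/48249535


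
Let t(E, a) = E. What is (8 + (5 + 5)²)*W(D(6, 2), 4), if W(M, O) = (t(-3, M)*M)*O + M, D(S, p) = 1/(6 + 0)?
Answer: -198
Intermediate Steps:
D(S, p) = ⅙ (D(S, p) = 1/6 = ⅙)
W(M, O) = M - 3*M*O (W(M, O) = (-3*M)*O + M = -3*M*O + M = M - 3*M*O)
(8 + (5 + 5)²)*W(D(6, 2), 4) = (8 + (5 + 5)²)*((1 - 3*4)/6) = (8 + 10²)*((1 - 12)/6) = (8 + 100)*((⅙)*(-11)) = 108*(-11/6) = -198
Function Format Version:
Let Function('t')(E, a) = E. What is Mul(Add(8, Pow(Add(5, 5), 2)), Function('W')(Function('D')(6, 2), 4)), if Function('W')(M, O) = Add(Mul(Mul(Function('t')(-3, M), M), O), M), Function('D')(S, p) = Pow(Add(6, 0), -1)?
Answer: -198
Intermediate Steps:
Function('D')(S, p) = Rational(1, 6) (Function('D')(S, p) = Pow(6, -1) = Rational(1, 6))
Function('W')(M, O) = Add(M, Mul(-3, M, O)) (Function('W')(M, O) = Add(Mul(Mul(-3, M), O), M) = Add(Mul(-3, M, O), M) = Add(M, Mul(-3, M, O)))
Mul(Add(8, Pow(Add(5, 5), 2)), Function('W')(Function('D')(6, 2), 4)) = Mul(Add(8, Pow(Add(5, 5), 2)), Mul(Rational(1, 6), Add(1, Mul(-3, 4)))) = Mul(Add(8, Pow(10, 2)), Mul(Rational(1, 6), Add(1, -12))) = Mul(Add(8, 100), Mul(Rational(1, 6), -11)) = Mul(108, Rational(-11, 6)) = -198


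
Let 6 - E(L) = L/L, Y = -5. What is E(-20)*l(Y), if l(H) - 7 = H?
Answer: 10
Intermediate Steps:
l(H) = 7 + H
E(L) = 5 (E(L) = 6 - L/L = 6 - 1*1 = 6 - 1 = 5)
E(-20)*l(Y) = 5*(7 - 5) = 5*2 = 10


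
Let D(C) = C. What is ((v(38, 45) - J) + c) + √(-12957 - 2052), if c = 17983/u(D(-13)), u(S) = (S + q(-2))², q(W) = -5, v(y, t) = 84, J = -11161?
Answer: 3661363/324 + I*√15009 ≈ 11301.0 + 122.51*I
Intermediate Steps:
u(S) = (-5 + S)² (u(S) = (S - 5)² = (-5 + S)²)
c = 17983/324 (c = 17983/((-5 - 13)²) = 17983/((-18)²) = 17983/324 ≈ 55.503)
((v(38, 45) - J) + c) + √(-12957 - 2052) = ((84 - 1*(-11161)) + 17983/324) + √(-12957 - 2052) = ((84 + 11161) + 17983/324) + √(-15009) = (11245 + 17983/324) + I*√15009 = 3661363/324 + I*√15009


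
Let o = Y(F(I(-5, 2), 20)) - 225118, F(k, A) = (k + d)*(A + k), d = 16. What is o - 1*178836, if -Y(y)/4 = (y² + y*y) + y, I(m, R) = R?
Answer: -1660066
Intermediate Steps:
F(k, A) = (16 + k)*(A + k) (F(k, A) = (k + 16)*(A + k) = (16 + k)*(A + k))
Y(y) = -8*y² - 4*y (Y(y) = -4*((y² + y*y) + y) = -4*((y² + y²) + y) = -4*(2*y² + y) = -4*(y + 2*y²) = -8*y² - 4*y)
o = -1481230 (o = -4*(2² + 16*20 + 16*2 + 20*2)*(1 + 2*(2² + 16*20 + 16*2 + 20*2)) - 225118 = -4*(4 + 320 + 32 + 40)*(1 + 2*(4 + 320 + 32 + 40)) - 225118 = -4*396*(1 + 2*396) - 225118 = -4*396*(1 + 792) - 225118 = -4*396*793 - 225118 = -1256112 - 225118 = -1481230)
o - 1*178836 = -1481230 - 1*178836 = -1481230 - 178836 = -1660066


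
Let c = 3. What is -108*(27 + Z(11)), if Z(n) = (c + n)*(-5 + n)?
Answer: -11988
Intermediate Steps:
Z(n) = (-5 + n)*(3 + n) (Z(n) = (3 + n)*(-5 + n) = (-5 + n)*(3 + n))
-108*(27 + Z(11)) = -108*(27 + (-15 + 11² - 2*11)) = -108*(27 + (-15 + 121 - 22)) = -108*(27 + 84) = -108*111 = -11988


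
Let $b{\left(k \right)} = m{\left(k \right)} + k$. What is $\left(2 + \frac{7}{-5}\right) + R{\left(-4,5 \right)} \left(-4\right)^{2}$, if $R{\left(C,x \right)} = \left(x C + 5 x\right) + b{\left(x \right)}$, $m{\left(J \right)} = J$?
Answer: $\frac{1203}{5} \approx 240.6$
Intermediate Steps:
$b{\left(k \right)} = 2 k$ ($b{\left(k \right)} = k + k = 2 k$)
$R{\left(C,x \right)} = 7 x + C x$ ($R{\left(C,x \right)} = \left(x C + 5 x\right) + 2 x = \left(C x + 5 x\right) + 2 x = \left(5 x + C x\right) + 2 x = 7 x + C x$)
$\left(2 + \frac{7}{-5}\right) + R{\left(-4,5 \right)} \left(-4\right)^{2} = \left(2 + \frac{7}{-5}\right) + 5 \left(7 - 4\right) \left(-4\right)^{2} = \left(2 + 7 \left(- \frac{1}{5}\right)\right) + 5 \cdot 3 \cdot 16 = \left(2 - \frac{7}{5}\right) + 15 \cdot 16 = \frac{3}{5} + 240 = \frac{1203}{5}$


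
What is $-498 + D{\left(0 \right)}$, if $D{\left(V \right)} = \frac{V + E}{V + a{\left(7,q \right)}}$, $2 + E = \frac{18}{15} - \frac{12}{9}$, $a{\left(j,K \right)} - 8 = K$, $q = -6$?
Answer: $- \frac{7486}{15} \approx -499.07$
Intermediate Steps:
$a{\left(j,K \right)} = 8 + K$
$E = - \frac{32}{15}$ ($E = -2 + \left(\frac{18}{15} - \frac{12}{9}\right) = -2 + \left(18 \cdot \frac{1}{15} - \frac{4}{3}\right) = -2 + \left(\frac{6}{5} - \frac{4}{3}\right) = -2 - \frac{2}{15} = - \frac{32}{15} \approx -2.1333$)
$D{\left(V \right)} = \frac{- \frac{32}{15} + V}{2 + V}$ ($D{\left(V \right)} = \frac{V - \frac{32}{15}}{V + \left(8 - 6\right)} = \frac{- \frac{32}{15} + V}{V + 2} = \frac{- \frac{32}{15} + V}{2 + V}$)
$-498 + D{\left(0 \right)} = -498 + \frac{- \frac{32}{15} + 0}{2 + 0} = -498 + \frac{1}{2} \left(- \frac{32}{15}\right) = -498 - \frac{16}{15} = - \frac{7486}{15}$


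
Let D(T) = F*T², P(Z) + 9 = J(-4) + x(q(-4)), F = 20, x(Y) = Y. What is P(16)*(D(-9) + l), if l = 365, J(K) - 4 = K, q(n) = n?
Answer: -25805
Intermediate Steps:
J(K) = 4 + K
P(Z) = -13 (P(Z) = -9 + ((4 - 4) - 4) = -9 + (0 - 4) = -9 - 4 = -13)
D(T) = 20*T²
P(16)*(D(-9) + l) = -13*(20*(-9)² + 365) = -13*(20*81 + 365) = -13*(1620 + 365) = -13*1985 = -25805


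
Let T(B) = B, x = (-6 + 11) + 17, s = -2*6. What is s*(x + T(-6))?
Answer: -192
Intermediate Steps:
s = -12
x = 22 (x = 5 + 17 = 22)
s*(x + T(-6)) = -12*(22 - 6) = -12*16 = -192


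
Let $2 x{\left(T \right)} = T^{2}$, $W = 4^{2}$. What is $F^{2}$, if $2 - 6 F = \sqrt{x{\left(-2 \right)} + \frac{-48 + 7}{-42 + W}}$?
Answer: $\frac{\left(52 - \sqrt{2418}\right)^{2}}{24336} \approx 0.00032836$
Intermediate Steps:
$W = 16$
$x{\left(T \right)} = \frac{T^{2}}{2}$
$F = \frac{1}{3} - \frac{\sqrt{2418}}{156}$ ($F = \frac{1}{3} - \frac{\sqrt{\frac{\left(-2\right)^{2}}{2} + \frac{-48 + 7}{-42 + 16}}}{6} = \frac{1}{3} - \frac{\sqrt{\frac{1}{2} \cdot 4 - \frac{41}{-26}}}{6} = \frac{1}{3} - \frac{\sqrt{2 - - \frac{41}{26}}}{6} = \frac{1}{3} - \frac{\sqrt{2 + \frac{41}{26}}}{6} = \frac{1}{3} - \frac{\sqrt{\frac{93}{26}}}{6} = \frac{1}{3} - \frac{\frac{1}{26} \sqrt{2418}}{6} = \frac{1}{3} - \frac{\sqrt{2418}}{156} \approx 0.018121$)
$F^{2} = \left(\frac{1}{3} - \frac{\sqrt{2418}}{156}\right)^{2}$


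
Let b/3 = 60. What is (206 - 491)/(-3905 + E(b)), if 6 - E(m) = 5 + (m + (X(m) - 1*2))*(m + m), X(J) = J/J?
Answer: 285/68344 ≈ 0.0041701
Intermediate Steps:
b = 180 (b = 3*60 = 180)
X(J) = 1
E(m) = 1 - 2*m*(-1 + m) (E(m) = 6 - (5 + (m + (1 - 1*2))*(m + m)) = 6 - (5 + (m + (1 - 2))*(2*m)) = 6 - (5 + (m - 1)*(2*m)) = 6 - (5 + (-1 + m)*(2*m)) = 6 - (5 + 2*m*(-1 + m)) = 6 + (-5 - 2*m*(-1 + m)) = 1 - 2*m*(-1 + m))
(206 - 491)/(-3905 + E(b)) = (206 - 491)/(-3905 + (1 - 2*180**2 + 2*180)) = -285/(-3905 + (1 - 2*32400 + 360)) = -285/(-3905 + (1 - 64800 + 360)) = -285/(-3905 - 64439) = -285/(-68344) = -285*(-1/68344) = 285/68344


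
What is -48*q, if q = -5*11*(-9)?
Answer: -23760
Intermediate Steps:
q = 495 (q = -55*(-9) = 495)
-48*q = -48*495 = -23760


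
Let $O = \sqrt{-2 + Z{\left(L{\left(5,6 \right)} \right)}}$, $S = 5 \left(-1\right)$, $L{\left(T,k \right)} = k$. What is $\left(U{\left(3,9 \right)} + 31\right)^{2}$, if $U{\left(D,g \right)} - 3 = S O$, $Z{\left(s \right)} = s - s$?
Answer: $1106 - 340 i \sqrt{2} \approx 1106.0 - 480.83 i$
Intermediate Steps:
$Z{\left(s \right)} = 0$
$S = -5$
$O = i \sqrt{2}$ ($O = \sqrt{-2 + 0} = \sqrt{-2} = i \sqrt{2} \approx 1.4142 i$)
$U{\left(D,g \right)} = 3 - 5 i \sqrt{2}$
$\left(U{\left(3,9 \right)} + 31\right)^{2} = \left(\left(3 - 5 i \sqrt{2}\right) + 31\right)^{2} = \left(34 - 5 i \sqrt{2}\right)^{2}$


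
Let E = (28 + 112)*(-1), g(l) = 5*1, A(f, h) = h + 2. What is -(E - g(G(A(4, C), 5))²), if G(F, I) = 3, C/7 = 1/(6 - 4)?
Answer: 165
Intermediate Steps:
C = 7/2 (C = 7/(6 - 4) = 7/2 ≈ 3.5000)
A(f, h) = 2 + h
g(l) = 5
E = -140 (E = 140*(-1) = -140)
-(E - g(G(A(4, C), 5))²) = -(-140 - 1*5²) = -(-140 - 1*25) = -(-140 - 25) = -1*(-165) = 165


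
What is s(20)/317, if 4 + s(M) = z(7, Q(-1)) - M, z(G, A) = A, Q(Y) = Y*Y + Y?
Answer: -24/317 ≈ -0.075710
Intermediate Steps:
Q(Y) = Y + Y**2 (Q(Y) = Y**2 + Y = Y + Y**2)
s(M) = -4 - M (s(M) = -4 + (-(1 - 1) - M) = -4 + (-1*0 - M) = -4 + (0 - M) = -4 - M)
s(20)/317 = (-4 - 1*20)/317 = (-4 - 20)*(1/317) = -24*1/317 = -24/317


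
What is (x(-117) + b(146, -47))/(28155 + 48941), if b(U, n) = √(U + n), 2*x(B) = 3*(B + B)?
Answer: -351/77096 + 3*√11/77096 ≈ -0.0044237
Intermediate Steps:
x(B) = 3*B (x(B) = (3*(B + B))/2 = (3*(2*B))/2 = (6*B)/2 = 3*B)
(x(-117) + b(146, -47))/(28155 + 48941) = (3*(-117) + √(146 - 47))/(28155 + 48941) = (-351 + √99)/77096 = (-351 + 3*√11)*(1/77096) = -351/77096 + 3*√11/77096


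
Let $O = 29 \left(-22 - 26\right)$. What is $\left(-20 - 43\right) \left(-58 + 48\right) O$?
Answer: $-876960$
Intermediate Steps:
$O = -1392$ ($O = 29 \left(-48\right) = -1392$)
$\left(-20 - 43\right) \left(-58 + 48\right) O = \left(-20 - 43\right) \left(-58 + 48\right) \left(-1392\right) = \left(-20 - 43\right) \left(-10\right) \left(-1392\right) = \left(-63\right) \left(-10\right) \left(-1392\right) = 630 \left(-1392\right) = -876960$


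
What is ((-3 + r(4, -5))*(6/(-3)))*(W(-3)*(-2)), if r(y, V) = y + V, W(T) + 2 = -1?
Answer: 48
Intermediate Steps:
W(T) = -3 (W(T) = -2 - 1 = -3)
r(y, V) = V + y
((-3 + r(4, -5))*(6/(-3)))*(W(-3)*(-2)) = ((-3 + (-5 + 4))*(6/(-3)))*(-3*(-2)) = ((-3 - 1)*(6*(-1/3)))*6 = -4*(-2)*6 = 8*6 = 48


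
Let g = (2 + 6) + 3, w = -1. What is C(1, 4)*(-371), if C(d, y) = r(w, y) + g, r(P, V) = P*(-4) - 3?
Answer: -4452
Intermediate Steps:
r(P, V) = -3 - 4*P (r(P, V) = -4*P - 3 = -3 - 4*P)
g = 11 (g = 8 + 3 = 11)
C(d, y) = 12 (C(d, y) = (-3 - 4*(-1)) + 11 = (-3 + 4) + 11 = 1 + 11 = 12)
C(1, 4)*(-371) = 12*(-371) = -4452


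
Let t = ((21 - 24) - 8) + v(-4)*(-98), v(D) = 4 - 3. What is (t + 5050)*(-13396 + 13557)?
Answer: 795501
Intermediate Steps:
v(D) = 1
t = -109 (t = ((21 - 24) - 8) + 1*(-98) = (-3 - 8) - 98 = -11 - 98 = -109)
(t + 5050)*(-13396 + 13557) = (-109 + 5050)*(-13396 + 13557) = 4941*161 = 795501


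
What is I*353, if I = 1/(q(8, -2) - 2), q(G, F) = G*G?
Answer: 353/62 ≈ 5.6936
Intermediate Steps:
q(G, F) = G²
I = 1/62 (I = 1/(8² - 2) = 1/(64 - 2) = 1/62 ≈ 0.016129)
I*353 = (1/62)*353 = 353/62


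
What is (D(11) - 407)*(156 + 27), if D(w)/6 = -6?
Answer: -81069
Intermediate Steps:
D(w) = -36 (D(w) = 6*(-6) = -36)
(D(11) - 407)*(156 + 27) = (-36 - 407)*(156 + 27) = -443*183 = -81069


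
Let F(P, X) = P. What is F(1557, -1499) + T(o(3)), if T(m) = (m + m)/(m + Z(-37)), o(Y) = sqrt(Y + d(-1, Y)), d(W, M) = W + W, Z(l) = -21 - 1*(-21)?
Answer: 1559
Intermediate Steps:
Z(l) = 0 (Z(l) = -21 + 21 = 0)
d(W, M) = 2*W
o(Y) = sqrt(-2 + Y) (o(Y) = sqrt(Y + 2*(-1)) = sqrt(Y - 2) = sqrt(-2 + Y))
T(m) = 2 (T(m) = (m + m)/(m + 0) = (2*m)/m = 2)
F(1557, -1499) + T(o(3)) = 1557 + 2 = 1559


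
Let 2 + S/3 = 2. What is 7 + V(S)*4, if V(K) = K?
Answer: 7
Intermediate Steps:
S = 0 (S = -6 + 3*2 = -6 + 6 = 0)
7 + V(S)*4 = 7 + 0*4 = 7 + 0 = 7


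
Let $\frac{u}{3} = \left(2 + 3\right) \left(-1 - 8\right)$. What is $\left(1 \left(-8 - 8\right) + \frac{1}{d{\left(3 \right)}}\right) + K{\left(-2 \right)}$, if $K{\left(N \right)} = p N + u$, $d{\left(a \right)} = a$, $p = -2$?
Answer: $- \frac{440}{3} \approx -146.67$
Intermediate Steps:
$u = -135$ ($u = 3 \left(2 + 3\right) \left(-1 - 8\right) = 3 \cdot 5 \left(-9\right) = 3 \left(-45\right) = -135$)
$K{\left(N \right)} = -135 - 2 N$ ($K{\left(N \right)} = - 2 N - 135 = -135 - 2 N$)
$\left(1 \left(-8 - 8\right) + \frac{1}{d{\left(3 \right)}}\right) + K{\left(-2 \right)} = \left(1 \left(-8 - 8\right) + \frac{1}{3}\right) - 131 = \left(1 \left(-16\right) + \frac{1}{3}\right) + \left(-135 + 4\right) = \left(-16 + \frac{1}{3}\right) - 131 = - \frac{47}{3} - 131 = - \frac{440}{3}$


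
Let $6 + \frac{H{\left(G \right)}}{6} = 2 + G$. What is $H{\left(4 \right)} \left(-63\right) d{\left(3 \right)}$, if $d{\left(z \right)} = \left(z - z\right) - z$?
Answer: $0$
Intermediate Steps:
$H{\left(G \right)} = -24 + 6 G$ ($H{\left(G \right)} = -36 + 6 \left(2 + G\right) = -36 + \left(12 + 6 G\right) = -24 + 6 G$)
$d{\left(z \right)} = - z$ ($d{\left(z \right)} = 0 - z = - z$)
$H{\left(4 \right)} \left(-63\right) d{\left(3 \right)} = \left(-24 + 6 \cdot 4\right) \left(-63\right) \left(\left(-1\right) 3\right) = \left(-24 + 24\right) \left(-63\right) \left(-3\right) = 0 \left(-63\right) \left(-3\right) = 0 \left(-3\right) = 0$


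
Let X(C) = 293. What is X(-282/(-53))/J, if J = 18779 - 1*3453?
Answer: 293/15326 ≈ 0.019118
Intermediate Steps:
J = 15326 (J = 18779 - 3453 = 15326)
X(-282/(-53))/J = 293/15326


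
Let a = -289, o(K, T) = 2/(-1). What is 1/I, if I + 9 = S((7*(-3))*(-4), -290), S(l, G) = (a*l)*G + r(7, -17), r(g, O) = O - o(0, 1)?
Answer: 1/7040016 ≈ 1.4205e-7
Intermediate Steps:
o(K, T) = -2 (o(K, T) = 2*(-1) = -2)
r(g, O) = 2 + O (r(g, O) = O - 1*(-2) = O + 2 = 2 + O)
S(l, G) = -15 - 289*G*l (S(l, G) = (-289*l)*G + (2 - 17) = -289*G*l - 15 = -15 - 289*G*l)
I = 7040016 (I = -9 + (-15 - 289*(-290)*(7*(-3))*(-4)) = -9 + (-15 - 289*(-290)*(-21*(-4))) = -9 + (-15 - 289*(-290)*84) = -9 + (-15 + 7040040) = -9 + 7040025 = 7040016)
1/I = 1/7040016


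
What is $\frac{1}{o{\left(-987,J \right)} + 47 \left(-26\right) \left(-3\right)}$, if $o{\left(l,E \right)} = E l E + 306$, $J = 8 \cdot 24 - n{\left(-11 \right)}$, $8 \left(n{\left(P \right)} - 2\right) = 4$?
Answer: $- \frac{4}{141757779} \approx -2.8217 \cdot 10^{-8}$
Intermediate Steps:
$n{\left(P \right)} = \frac{5}{2}$ ($n{\left(P \right)} = 2 + \frac{1}{8} \cdot 4 = 2 + \frac{1}{2} = \frac{5}{2}$)
$J = \frac{379}{2}$ ($J = 8 \cdot 24 - \frac{5}{2} = 192 - \frac{5}{2} = \frac{379}{2} \approx 189.5$)
$o{\left(l,E \right)} = 306 + l E^{2}$ ($o{\left(l,E \right)} = l E^{2} + 306 = 306 + l E^{2}$)
$\frac{1}{o{\left(-987,J \right)} + 47 \left(-26\right) \left(-3\right)} = \frac{1}{\left(306 - 987 \left(\frac{379}{2}\right)^{2}\right) + 47 \left(-26\right) \left(-3\right)} = \frac{1}{\left(306 - \frac{141773667}{4}\right) - -3666} = \frac{1}{\left(306 - \frac{141773667}{4}\right) + 3666} = \frac{1}{- \frac{141772443}{4} + 3666} = \frac{1}{- \frac{141757779}{4}} = - \frac{4}{141757779}$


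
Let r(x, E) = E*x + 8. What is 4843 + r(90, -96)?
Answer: -3789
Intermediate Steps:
r(x, E) = 8 + E*x
4843 + r(90, -96) = 4843 + (8 - 96*90) = 4843 + (8 - 8640) = 4843 - 8632 = -3789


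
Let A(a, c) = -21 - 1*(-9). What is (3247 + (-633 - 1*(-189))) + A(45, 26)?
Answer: 2791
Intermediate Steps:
A(a, c) = -12 (A(a, c) = -21 + 9 = -12)
(3247 + (-633 - 1*(-189))) + A(45, 26) = (3247 + (-633 - 1*(-189))) - 12 = (3247 + (-633 + 189)) - 12 = (3247 - 444) - 12 = 2803 - 12 = 2791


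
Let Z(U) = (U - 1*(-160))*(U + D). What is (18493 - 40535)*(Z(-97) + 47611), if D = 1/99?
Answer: -10062327294/11 ≈ -9.1476e+8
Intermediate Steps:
D = 1/99 ≈ 0.010101
Z(U) = (160 + U)*(1/99 + U) (Z(U) = (U - 1*(-160))*(U + 1/99) = (U + 160)*(1/99 + U) = (160 + U)*(1/99 + U))
(18493 - 40535)*(Z(-97) + 47611) = (18493 - 40535)*((160/99 + (-97)² + (15841/99)*(-97)) + 47611) = -22042*((160/99 + 9409 - 1536577/99) + 47611) = -22042*(-67214/11 + 47611) = -22042*456507/11 = -10062327294/11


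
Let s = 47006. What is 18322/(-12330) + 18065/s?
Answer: -319251241/289791990 ≈ -1.1017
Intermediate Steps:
18322/(-12330) + 18065/s = 18322/(-12330) + 18065/47006 = 18322*(-1/12330) + 18065*(1/47006) = -9161/6165 + 18065/47006 = -319251241/289791990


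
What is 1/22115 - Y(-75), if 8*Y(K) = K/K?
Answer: -22107/176920 ≈ -0.12495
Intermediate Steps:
Y(K) = ⅛ (Y(K) = (K/K)/8 = (⅛)*1 = ⅛)
1/22115 - Y(-75) = 1/22115 - 1*⅛ = 1/22115 - ⅛ = -22107/176920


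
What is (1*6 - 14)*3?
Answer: -24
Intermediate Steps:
(1*6 - 14)*3 = (6 - 14)*3 = -8*3 = -24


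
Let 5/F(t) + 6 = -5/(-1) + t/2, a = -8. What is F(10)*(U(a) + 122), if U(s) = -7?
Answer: 575/4 ≈ 143.75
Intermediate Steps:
F(t) = 5/(-1 + t/2) (F(t) = 5/(-6 + (-5/(-1) + t/2)) = 5/(-6 + (-5*(-1) + t*(1/2))) = 5/(-6 + (5 + t/2)) = 5/(-1 + t/2))
F(10)*(U(a) + 122) = (10/(-2 + 10))*(-7 + 122) = (10/8)*115 = (10*(1/8))*115 = (5/4)*115 = 575/4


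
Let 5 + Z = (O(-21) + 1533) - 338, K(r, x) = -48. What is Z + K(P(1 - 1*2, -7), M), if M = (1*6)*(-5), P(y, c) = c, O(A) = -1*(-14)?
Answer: 1156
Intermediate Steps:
O(A) = 14
M = -30 (M = 6*(-5) = -30)
Z = 1204 (Z = -5 + ((14 + 1533) - 338) = -5 + (1547 - 338) = -5 + 1209 = 1204)
Z + K(P(1 - 1*2, -7), M) = 1204 - 48 = 1156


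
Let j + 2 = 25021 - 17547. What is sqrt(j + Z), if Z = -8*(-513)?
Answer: 2*sqrt(2894) ≈ 107.59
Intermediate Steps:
j = 7472 (j = -2 + (25021 - 17547) = -2 + 7474 = 7472)
Z = 4104 (Z = -1*(-4104) = 4104)
sqrt(j + Z) = sqrt(7472 + 4104) = sqrt(11576) = 2*sqrt(2894)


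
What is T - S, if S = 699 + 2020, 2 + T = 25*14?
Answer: -2371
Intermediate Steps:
T = 348 (T = -2 + 25*14 = -2 + 350 = 348)
S = 2719
T - S = 348 - 1*2719 = 348 - 2719 = -2371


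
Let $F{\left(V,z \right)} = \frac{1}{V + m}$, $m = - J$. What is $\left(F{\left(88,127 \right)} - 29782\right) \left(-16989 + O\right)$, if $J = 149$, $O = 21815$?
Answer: $- \frac{8767408678}{61} \approx -1.4373 \cdot 10^{8}$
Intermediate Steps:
$m = -149$ ($m = \left(-1\right) 149 = -149$)
$F{\left(V,z \right)} = \frac{1}{-149 + V}$ ($F{\left(V,z \right)} = \frac{1}{V - 149} = \frac{1}{-149 + V}$)
$\left(F{\left(88,127 \right)} - 29782\right) \left(-16989 + O\right) = \left(\frac{1}{-149 + 88} - 29782\right) \left(-16989 + 21815\right) = \left(\frac{1}{-61} - 29782\right) 4826 = \left(- \frac{1}{61} - 29782\right) 4826 = \left(- \frac{1816703}{61}\right) 4826 = - \frac{8767408678}{61}$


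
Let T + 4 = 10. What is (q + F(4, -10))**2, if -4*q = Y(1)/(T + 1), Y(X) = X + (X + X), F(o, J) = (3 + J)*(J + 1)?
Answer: 3101121/784 ≈ 3955.5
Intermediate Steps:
T = 6 (T = -4 + 10 = 6)
F(o, J) = (1 + J)*(3 + J) (F(o, J) = (3 + J)*(1 + J) = (1 + J)*(3 + J))
Y(X) = 3*X (Y(X) = X + 2*X = 3*X)
q = -3/28 (q = -3*1/(4*(6 + 1)) = -3/(4*7) = -3/28 ≈ -0.10714)
(q + F(4, -10))**2 = (-3/28 + (3 + (-10)**2 + 4*(-10)))**2 = (-3/28 + (3 + 100 - 40))**2 = (-3/28 + 63)**2 = (1761/28)**2 = 3101121/784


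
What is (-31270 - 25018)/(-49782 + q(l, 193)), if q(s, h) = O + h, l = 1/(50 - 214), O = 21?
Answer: 1759/1549 ≈ 1.1356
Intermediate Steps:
l = -1/164 (l = 1/(-164) = -1/164 ≈ -0.0060976)
q(s, h) = 21 + h
(-31270 - 25018)/(-49782 + q(l, 193)) = (-31270 - 25018)/(-49782 + (21 + 193)) = -56288/(-49782 + 214) = -56288/(-49568) = -56288*(-1/49568) = 1759/1549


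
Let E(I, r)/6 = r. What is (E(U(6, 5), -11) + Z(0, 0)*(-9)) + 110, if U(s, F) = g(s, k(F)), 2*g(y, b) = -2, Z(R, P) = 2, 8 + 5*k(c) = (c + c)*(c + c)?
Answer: 26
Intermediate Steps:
k(c) = -8/5 + 4*c²/5 (k(c) = -8/5 + ((c + c)*(c + c))/5 = -8/5 + ((2*c)*(2*c))/5 = -8/5 + (4*c²)/5 = -8/5 + 4*c²/5)
g(y, b) = -1 (g(y, b) = (½)*(-2) = -1)
U(s, F) = -1
E(I, r) = 6*r
(E(U(6, 5), -11) + Z(0, 0)*(-9)) + 110 = (6*(-11) + 2*(-9)) + 110 = (-66 - 18) + 110 = -84 + 110 = 26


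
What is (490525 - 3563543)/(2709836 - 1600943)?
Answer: -3073018/1108893 ≈ -2.7712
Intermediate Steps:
(490525 - 3563543)/(2709836 - 1600943) = -3073018/1108893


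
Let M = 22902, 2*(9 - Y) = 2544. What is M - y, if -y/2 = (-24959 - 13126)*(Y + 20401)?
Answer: -1457718558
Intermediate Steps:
Y = -1263 (Y = 9 - 1/2*2544 = 9 - 1272 = -1263)
y = 1457741460 (y = -2*(-24959 - 13126)*(-1263 + 20401) = -(-76170)*19138 = -2*(-728870730) = 1457741460)
M - y = 22902 - 1*1457741460 = 22902 - 1457741460 = -1457718558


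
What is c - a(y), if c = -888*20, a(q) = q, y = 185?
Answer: -17945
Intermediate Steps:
c = -17760
c - a(y) = -17760 - 1*185 = -17760 - 185 = -17945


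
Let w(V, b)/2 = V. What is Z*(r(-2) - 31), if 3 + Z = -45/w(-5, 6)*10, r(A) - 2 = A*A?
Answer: -1050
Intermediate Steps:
r(A) = 2 + A² (r(A) = 2 + A*A = 2 + A²)
w(V, b) = 2*V
Z = 42 (Z = -3 - 45/(2*(-5))*10 = -3 - 45/(-10)*10 = -3 - 45*(-⅒)*10 = -3 + (9/2)*10 = -3 + 45 = 42)
Z*(r(-2) - 31) = 42*((2 + (-2)²) - 31) = 42*((2 + 4) - 31) = 42*(6 - 31) = 42*(-25) = -1050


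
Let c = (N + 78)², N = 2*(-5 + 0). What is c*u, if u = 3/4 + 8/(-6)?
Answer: -8092/3 ≈ -2697.3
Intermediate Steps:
N = -10 (N = 2*(-5) = -10)
u = -7/12 (u = 3*(¼) + 8*(-⅙) = ¾ - 4/3 = -7/12 ≈ -0.58333)
c = 4624 (c = (-10 + 78)² = 68² = 4624)
c*u = 4624*(-7/12) = -8092/3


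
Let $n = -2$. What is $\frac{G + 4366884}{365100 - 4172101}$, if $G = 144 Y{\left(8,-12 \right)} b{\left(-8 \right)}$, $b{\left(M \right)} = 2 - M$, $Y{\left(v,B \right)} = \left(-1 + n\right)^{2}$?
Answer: $- \frac{4379844}{3807001} \approx -1.1505$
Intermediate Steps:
$Y{\left(v,B \right)} = 9$ ($Y{\left(v,B \right)} = \left(-1 - 2\right)^{2} = \left(-3\right)^{2} = 9$)
$G = 12960$ ($G = 144 \cdot 9 \left(2 - -8\right) = 1296 \left(2 + 8\right) = 1296 \cdot 10 = 12960$)
$\frac{G + 4366884}{365100 - 4172101} = \frac{12960 + 4366884}{365100 - 4172101} = \frac{4379844}{-3807001} = 4379844 \left(- \frac{1}{3807001}\right) = - \frac{4379844}{3807001}$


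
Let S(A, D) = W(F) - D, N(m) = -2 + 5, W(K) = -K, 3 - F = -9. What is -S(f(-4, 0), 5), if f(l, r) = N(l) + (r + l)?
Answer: 17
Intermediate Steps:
F = 12 (F = 3 - 1*(-9) = 3 + 9 = 12)
N(m) = 3
f(l, r) = 3 + l + r (f(l, r) = 3 + (r + l) = 3 + (l + r) = 3 + l + r)
S(A, D) = -12 - D (S(A, D) = -1*12 - D = -12 - D)
-S(f(-4, 0), 5) = -(-12 - 1*5) = -(-12 - 5) = -1*(-17) = 17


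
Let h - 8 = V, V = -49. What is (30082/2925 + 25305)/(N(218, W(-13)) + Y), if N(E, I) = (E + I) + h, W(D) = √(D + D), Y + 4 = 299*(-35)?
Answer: -29311302094/11916595125 - 5695939*I*√26/23833190250 ≈ -2.4597 - 0.0012186*I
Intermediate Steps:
Y = -10469 (Y = -4 + 299*(-35) = -4 - 10465 = -10469)
h = -41 (h = 8 - 49 = -41)
W(D) = √2*√D (W(D) = √(2*D) = √2*√D)
N(E, I) = -41 + E + I (N(E, I) = (E + I) - 41 = -41 + E + I)
(30082/2925 + 25305)/(N(218, W(-13)) + Y) = (30082/2925 + 25305)/((-41 + 218 + √2*√(-13)) - 10469) = (30082*(1/2925) + 25305)/((-41 + 218 + √2*(I*√13)) - 10469) = (2314/225 + 25305)/((-41 + 218 + I*√26) - 10469) = 5695939/(225*((177 + I*√26) - 10469)) = 5695939/(225*(-10292 + I*√26))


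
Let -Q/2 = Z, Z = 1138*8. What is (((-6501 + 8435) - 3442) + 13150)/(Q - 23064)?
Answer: -5821/20636 ≈ -0.28208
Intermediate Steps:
Z = 9104
Q = -18208 (Q = -2*9104 = -18208)
(((-6501 + 8435) - 3442) + 13150)/(Q - 23064) = (((-6501 + 8435) - 3442) + 13150)/(-18208 - 23064) = ((1934 - 3442) + 13150)/(-41272) = (-1508 + 13150)*(-1/41272) = 11642*(-1/41272) = -5821/20636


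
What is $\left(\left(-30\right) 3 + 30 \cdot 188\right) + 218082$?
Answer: $223632$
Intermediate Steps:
$\left(\left(-30\right) 3 + 30 \cdot 188\right) + 218082 = \left(-90 + 5640\right) + 218082 = 5550 + 218082 = 223632$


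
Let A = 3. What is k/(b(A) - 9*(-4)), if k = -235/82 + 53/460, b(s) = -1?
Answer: -7411/94300 ≈ -0.078590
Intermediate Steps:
k = -51877/18860 (k = -235*1/82 + 53*(1/460) = -235/82 + 53/460 = -51877/18860 ≈ -2.7506)
k/(b(A) - 9*(-4)) = -51877/(18860*(-1 - 9*(-4))) = -51877/(18860*(-1 + 36)) = -51877/18860/35 = -51877/18860*1/35 = -7411/94300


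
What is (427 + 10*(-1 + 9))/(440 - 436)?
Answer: 507/4 ≈ 126.75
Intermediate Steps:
(427 + 10*(-1 + 9))/(440 - 436) = (427 + 10*8)/4 = (427 + 80)*(1/4) = 507*(1/4) = 507/4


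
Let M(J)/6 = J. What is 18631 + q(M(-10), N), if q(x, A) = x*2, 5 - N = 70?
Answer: 18511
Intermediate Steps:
N = -65 (N = 5 - 1*70 = 5 - 70 = -65)
M(J) = 6*J
q(x, A) = 2*x
18631 + q(M(-10), N) = 18631 + 2*(6*(-10)) = 18631 + 2*(-60) = 18631 - 120 = 18511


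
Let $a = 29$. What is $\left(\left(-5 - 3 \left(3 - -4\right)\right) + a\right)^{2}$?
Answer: $9$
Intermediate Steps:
$\left(\left(-5 - 3 \left(3 - -4\right)\right) + a\right)^{2} = \left(\left(-5 - 3 \left(3 - -4\right)\right) + 29\right)^{2} = \left(\left(-5 - 3 \left(3 + 4\right)\right) + 29\right)^{2} = \left(\left(-5 - 21\right) + 29\right)^{2} = \left(-26 + 29\right)^{2} = 3^{2} = 9$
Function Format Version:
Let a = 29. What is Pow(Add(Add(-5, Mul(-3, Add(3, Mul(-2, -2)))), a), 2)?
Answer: 9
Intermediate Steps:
Pow(Add(Add(-5, Mul(-3, Add(3, Mul(-2, -2)))), a), 2) = Pow(Add(Add(-5, Mul(-3, Add(3, Mul(-2, -2)))), 29), 2) = Pow(Add(Add(-5, Mul(-3, Add(3, 4))), 29), 2) = Pow(Add(Add(-5, Mul(-3, 7)), 29), 2) = Pow(Add(Add(-5, -21), 29), 2) = Pow(Add(-26, 29), 2) = Pow(3, 2) = 9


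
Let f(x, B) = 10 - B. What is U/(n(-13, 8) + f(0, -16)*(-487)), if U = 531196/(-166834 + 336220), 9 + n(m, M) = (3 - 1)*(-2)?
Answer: -265598/1073483775 ≈ -0.00024742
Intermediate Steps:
n(m, M) = -13 (n(m, M) = -9 + (3 - 1)*(-2) = -9 + 2*(-2) = -9 - 4 = -13)
U = 265598/84693 (U = 531196/169386 = 531196*(1/169386) = 265598/84693 ≈ 3.1360)
U/(n(-13, 8) + f(0, -16)*(-487)) = 265598/(84693*(-13 + (10 - 1*(-16))*(-487))) = 265598/(84693*(-13 + (10 + 16)*(-487))) = 265598/(84693*(-13 + 26*(-487))) = 265598/(84693*(-13 - 12662)) = (265598/84693)/(-12675) = (265598/84693)*(-1/12675) = -265598/1073483775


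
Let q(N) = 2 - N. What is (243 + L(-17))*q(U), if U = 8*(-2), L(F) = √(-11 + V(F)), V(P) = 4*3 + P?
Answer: 4374 + 72*I ≈ 4374.0 + 72.0*I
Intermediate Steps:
V(P) = 12 + P
L(F) = √(1 + F) (L(F) = √(-11 + (12 + F)) = √(1 + F))
U = -16
(243 + L(-17))*q(U) = (243 + √(1 - 17))*(2 - 1*(-16)) = (243 + √(-16))*(2 + 16) = (243 + 4*I)*18 = 4374 + 72*I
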